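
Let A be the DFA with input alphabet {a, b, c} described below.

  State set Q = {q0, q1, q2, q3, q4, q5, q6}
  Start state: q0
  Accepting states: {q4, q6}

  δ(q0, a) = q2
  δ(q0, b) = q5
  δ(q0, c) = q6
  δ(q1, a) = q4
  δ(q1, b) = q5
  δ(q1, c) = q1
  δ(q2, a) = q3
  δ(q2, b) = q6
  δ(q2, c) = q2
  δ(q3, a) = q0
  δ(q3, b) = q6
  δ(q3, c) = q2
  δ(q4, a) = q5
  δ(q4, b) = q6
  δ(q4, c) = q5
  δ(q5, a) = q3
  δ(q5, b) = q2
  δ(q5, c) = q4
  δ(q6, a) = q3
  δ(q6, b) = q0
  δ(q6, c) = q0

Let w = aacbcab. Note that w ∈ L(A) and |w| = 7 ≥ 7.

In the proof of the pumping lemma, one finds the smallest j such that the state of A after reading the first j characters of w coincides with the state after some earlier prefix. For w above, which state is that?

q2

State sequence: q0 -a-> q2 -a-> q3 -c-> q2 -b-> q6 -c-> q0 -a-> q2 -b-> q6
First repeat at step 3: q2 was already visited.

The earliest repeat is at step j = 3: A is in q2, which it already visited at step i = 1.
With |Q| = 7, pigeonhole forces a state repeat no later than step 7; the substring read between the first and second visits to that state can be pumped.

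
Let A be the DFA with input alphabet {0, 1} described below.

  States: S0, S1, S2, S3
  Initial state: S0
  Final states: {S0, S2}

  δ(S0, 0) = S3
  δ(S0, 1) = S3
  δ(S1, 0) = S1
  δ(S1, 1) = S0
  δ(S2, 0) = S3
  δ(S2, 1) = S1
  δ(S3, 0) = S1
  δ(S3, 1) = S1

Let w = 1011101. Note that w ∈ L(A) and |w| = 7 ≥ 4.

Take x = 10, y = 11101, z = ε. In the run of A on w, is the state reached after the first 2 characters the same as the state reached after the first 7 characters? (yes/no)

Run of A on the first 7 characters of w = 1 0 1 1 1 0 1:
  step 0: S0  (start)
  step 1: S3  (read 1: S0→S3)
  step 2: S1  (read 0: S3→S1)
  step 3: S0  (read 1: S1→S0)
  step 4: S3  (read 1: S0→S3)
  step 5: S1  (read 1: S3→S1)
  step 6: S1  (read 0: S1→S1)
  step 7: S0  (read 1: S1→S0)

After x (step 2): S1. After xy (step 7): S0.
They differ (S1 ≠ S0), so y is not a cycle from the state after x; this split is not the one the pumping-lemma construction produces, and pumping y need not keep the string in L(A).

no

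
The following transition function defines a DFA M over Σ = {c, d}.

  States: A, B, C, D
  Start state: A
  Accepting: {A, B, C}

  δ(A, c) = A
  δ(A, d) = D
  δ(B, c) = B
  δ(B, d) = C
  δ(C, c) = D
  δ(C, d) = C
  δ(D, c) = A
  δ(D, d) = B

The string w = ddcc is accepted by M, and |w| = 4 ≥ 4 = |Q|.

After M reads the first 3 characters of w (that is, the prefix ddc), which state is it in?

B

Run of M on the first 3 characters of w = d d c:
  step 0: A  (start)
  step 1: D  (read d: A→D)
  step 2: B  (read d: D→B)
  step 3: B  (read c: B→B)

After reading 3 characters, M is in state B.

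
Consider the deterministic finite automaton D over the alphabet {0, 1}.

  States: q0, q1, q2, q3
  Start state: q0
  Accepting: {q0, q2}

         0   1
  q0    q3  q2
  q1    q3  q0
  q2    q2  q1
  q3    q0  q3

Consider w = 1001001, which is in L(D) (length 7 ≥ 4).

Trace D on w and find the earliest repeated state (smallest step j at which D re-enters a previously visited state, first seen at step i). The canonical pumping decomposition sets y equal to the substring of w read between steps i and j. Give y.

Run of D on w = 1 0 0 1 0 0 1:
  step 0: q0  (start)
  step 1: q2  (read 1: q0→q2)
  step 2: q2  (read 0: q2→q2)   ← first repeat (q2 seen earlier)
  step 3: q2  (read 0: q2→q2)
  step 4: q1  (read 1: q2→q1)
  step 5: q3  (read 0: q1→q3)
  step 6: q0  (read 0: q3→q0)
  step 7: q2  (read 1: q0→q2)

So i = 1, j = 2, giving x = w[0:1] = 1, y = w[1:2] = 0, z = w[2:7] = 01001.
Check: |xy| = 2 ≤ 4 and |y| = 1 ≥ 1. Reading y takes D from q2 back to q2, so every xyⁱz is accepted.
With |Q| = 4, pigeonhole forces a state repeat no later than step 4; the substring read between the first and second visits to that state can be pumped.

0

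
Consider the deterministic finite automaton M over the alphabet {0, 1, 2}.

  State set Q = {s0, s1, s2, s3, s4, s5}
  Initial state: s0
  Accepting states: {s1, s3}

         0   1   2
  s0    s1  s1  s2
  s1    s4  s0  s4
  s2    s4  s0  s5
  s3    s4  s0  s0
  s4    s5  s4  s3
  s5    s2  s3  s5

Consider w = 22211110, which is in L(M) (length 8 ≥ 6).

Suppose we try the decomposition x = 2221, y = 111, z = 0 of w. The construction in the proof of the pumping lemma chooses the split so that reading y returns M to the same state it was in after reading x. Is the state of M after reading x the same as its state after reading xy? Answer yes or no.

no

Run of M on the first 7 characters of w = 2 2 2 1 1 1 1:
  step 0: s0  (start)
  step 1: s2  (read 2: s0→s2)
  step 2: s5  (read 2: s2→s5)
  step 3: s5  (read 2: s5→s5)
  step 4: s3  (read 1: s5→s3)
  step 5: s0  (read 1: s3→s0)
  step 6: s1  (read 1: s0→s1)
  step 7: s0  (read 1: s1→s0)

After x (step 4): s3. After xy (step 7): s0.
They differ (s3 ≠ s0), so y is not a cycle from the state after x; this split is not the one the pumping-lemma construction produces, and pumping y need not keep the string in L(M).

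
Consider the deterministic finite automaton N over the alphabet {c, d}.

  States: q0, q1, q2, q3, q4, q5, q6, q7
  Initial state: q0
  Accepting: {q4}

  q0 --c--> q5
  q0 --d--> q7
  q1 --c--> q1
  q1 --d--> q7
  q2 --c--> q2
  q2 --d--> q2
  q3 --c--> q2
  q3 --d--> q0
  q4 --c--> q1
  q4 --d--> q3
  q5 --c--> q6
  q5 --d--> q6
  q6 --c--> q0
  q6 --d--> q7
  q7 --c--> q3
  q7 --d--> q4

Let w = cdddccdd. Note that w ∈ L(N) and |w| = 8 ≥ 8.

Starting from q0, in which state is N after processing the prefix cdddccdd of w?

q4

Run of N on the first 8 characters of w = c d d d c c d d:
  step 0: q0  (start)
  step 1: q5  (read c: q0→q5)
  step 2: q6  (read d: q5→q6)
  step 3: q7  (read d: q6→q7)
  step 4: q4  (read d: q7→q4)
  step 5: q1  (read c: q4→q1)
  step 6: q1  (read c: q1→q1)
  step 7: q7  (read d: q1→q7)
  step 8: q4  (read d: q7→q4)

After reading 8 characters, N is in state q4.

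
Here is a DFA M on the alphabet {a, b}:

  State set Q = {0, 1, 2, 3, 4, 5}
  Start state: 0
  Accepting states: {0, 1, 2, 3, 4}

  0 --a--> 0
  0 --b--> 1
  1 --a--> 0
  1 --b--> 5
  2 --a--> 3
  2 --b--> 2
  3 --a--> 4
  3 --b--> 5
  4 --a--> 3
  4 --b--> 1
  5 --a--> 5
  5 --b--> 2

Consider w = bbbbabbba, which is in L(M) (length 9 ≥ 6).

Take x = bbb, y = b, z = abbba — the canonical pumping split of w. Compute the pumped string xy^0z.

bbbabbba

xy⁰z = xz = bbb·abbba = bbbabbba.
Reading y = b takes M from 2 back to 2, so after x the machine is still in 2, and z then leads to the accepting state 3. Hence bbbabbba ∈ L(M).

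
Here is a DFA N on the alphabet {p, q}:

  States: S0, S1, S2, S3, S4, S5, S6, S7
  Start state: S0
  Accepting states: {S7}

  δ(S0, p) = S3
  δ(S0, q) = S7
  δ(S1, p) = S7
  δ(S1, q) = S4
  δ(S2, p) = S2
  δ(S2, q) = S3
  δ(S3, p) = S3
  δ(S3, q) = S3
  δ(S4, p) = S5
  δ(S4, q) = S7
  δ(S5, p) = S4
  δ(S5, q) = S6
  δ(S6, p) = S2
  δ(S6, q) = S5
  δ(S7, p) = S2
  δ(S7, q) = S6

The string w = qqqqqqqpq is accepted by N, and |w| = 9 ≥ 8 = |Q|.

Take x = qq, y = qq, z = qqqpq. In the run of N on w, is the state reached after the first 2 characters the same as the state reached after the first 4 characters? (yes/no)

Run of N on the first 4 characters of w = q q q q:
  step 0: S0  (start)
  step 1: S7  (read q: S0→S7)
  step 2: S6  (read q: S7→S6)
  step 3: S5  (read q: S6→S5)
  step 4: S6  (read q: S5→S6)

After x (step 2): S6. After xy (step 4): S6.
They match, so y = qq drives N around a cycle from S6 back to itself; pumping y any number of times keeps N in S6 before reading z, and xyⁱz ∈ L(N) for every i ≥ 0.

yes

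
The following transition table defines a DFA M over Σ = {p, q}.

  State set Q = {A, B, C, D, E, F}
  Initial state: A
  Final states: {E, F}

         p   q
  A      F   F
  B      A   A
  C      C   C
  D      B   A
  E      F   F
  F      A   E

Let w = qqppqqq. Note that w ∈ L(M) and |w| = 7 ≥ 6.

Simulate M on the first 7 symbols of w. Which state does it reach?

F

State sequence: A -q-> F -q-> E -p-> F -p-> A -q-> F -q-> E -q-> F

After reading 7 characters, M is in state F.
(This kind of state-tracing is the core of the pumping-lemma construction: with 6 states, pigeonhole forces a repeat within the first 6 steps.)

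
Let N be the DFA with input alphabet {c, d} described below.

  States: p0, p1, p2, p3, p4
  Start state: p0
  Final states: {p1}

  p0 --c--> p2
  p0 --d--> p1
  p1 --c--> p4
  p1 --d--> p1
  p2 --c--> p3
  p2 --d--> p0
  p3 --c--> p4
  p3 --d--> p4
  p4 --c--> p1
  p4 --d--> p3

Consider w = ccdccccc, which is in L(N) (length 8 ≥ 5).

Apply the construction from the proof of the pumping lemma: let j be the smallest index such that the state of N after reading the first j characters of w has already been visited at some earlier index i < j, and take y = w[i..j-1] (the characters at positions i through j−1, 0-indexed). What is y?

cc

Run of N on w = c c d c c c c c:
  step 0: p0  (start)
  step 1: p2  (read c: p0→p2)
  step 2: p3  (read c: p2→p3)
  step 3: p4  (read d: p3→p4)
  step 4: p1  (read c: p4→p1)
  step 5: p4  (read c: p1→p4)   ← first repeat (p4 seen earlier)
  step 6: p1  (read c: p4→p1)
  step 7: p4  (read c: p1→p4)
  step 8: p1  (read c: p4→p1)

So i = 3, j = 5, giving x = w[0:3] = ccd, y = w[3:5] = cc, z = w[5:8] = ccc.
Check: |xy| = 5 ≤ 5 and |y| = 2 ≥ 1. Reading y takes N from p4 back to p4, so every xyⁱz is accepted.
Since N has 5 states, any run of length ≥ 5 visits 5+1 states, so by pigeonhole some state repeats within the first 5 steps — that repeat gives the pumpable loop.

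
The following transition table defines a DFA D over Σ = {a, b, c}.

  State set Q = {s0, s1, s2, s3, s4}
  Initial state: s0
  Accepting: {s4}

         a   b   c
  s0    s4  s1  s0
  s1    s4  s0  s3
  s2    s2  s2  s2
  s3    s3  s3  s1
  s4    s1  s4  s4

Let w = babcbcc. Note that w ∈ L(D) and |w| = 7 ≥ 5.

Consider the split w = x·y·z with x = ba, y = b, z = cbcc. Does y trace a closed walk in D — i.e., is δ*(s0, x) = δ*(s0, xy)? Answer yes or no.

yes

State sequence: s0 -b-> s1 -a-> s4 -b-> s4

After x (step 2): s4. After xy (step 3): s4.
They match, so y = b drives D around a cycle from s4 back to itself; pumping y any number of times keeps D in s4 before reading z, and xyⁱz ∈ L(D) for every i ≥ 0.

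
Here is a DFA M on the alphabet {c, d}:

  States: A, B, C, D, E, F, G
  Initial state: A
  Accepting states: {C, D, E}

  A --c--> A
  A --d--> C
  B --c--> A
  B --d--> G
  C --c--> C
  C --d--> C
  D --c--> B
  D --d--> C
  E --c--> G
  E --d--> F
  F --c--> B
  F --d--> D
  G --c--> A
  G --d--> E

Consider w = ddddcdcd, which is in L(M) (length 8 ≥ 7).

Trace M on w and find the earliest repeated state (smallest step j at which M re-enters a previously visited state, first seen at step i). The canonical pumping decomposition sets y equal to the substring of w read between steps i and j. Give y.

d

State sequence: A -d-> C -d-> C -d-> C -d-> C -c-> C -d-> C -c-> C -d-> C
First repeat at step 2: C was already visited.

So i = 1, j = 2, giving x = w[0:1] = d, y = w[1:2] = d, z = w[2:8] = ddcdcd.
Check: |xy| = 2 ≤ 7 and |y| = 1 ≥ 1. Reading y takes M from C back to C, so every xyⁱz is accepted.
Since M has 7 states, any run of length ≥ 7 visits 7+1 states, so by pigeonhole some state repeats within the first 7 steps — that repeat gives the pumpable loop.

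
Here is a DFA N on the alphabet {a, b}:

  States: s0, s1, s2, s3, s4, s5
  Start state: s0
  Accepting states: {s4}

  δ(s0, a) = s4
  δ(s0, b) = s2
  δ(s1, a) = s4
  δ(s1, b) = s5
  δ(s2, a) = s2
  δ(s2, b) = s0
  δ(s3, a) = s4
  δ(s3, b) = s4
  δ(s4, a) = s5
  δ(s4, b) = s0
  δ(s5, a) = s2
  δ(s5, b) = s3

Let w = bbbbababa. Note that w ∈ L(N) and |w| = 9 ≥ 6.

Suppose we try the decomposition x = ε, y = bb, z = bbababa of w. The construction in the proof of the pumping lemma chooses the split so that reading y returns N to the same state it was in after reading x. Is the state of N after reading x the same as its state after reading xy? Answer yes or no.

yes

Run of N on the first 2 characters of w = b b:
  step 0: s0  (start)
  step 1: s2  (read b: s0→s2)
  step 2: s0  (read b: s2→s0)

After x (step 0): s0. After xy (step 2): s0.
They match, so y = bb drives N around a cycle from s0 back to itself; pumping y any number of times keeps N in s0 before reading z, and xyⁱz ∈ L(N) for every i ≥ 0.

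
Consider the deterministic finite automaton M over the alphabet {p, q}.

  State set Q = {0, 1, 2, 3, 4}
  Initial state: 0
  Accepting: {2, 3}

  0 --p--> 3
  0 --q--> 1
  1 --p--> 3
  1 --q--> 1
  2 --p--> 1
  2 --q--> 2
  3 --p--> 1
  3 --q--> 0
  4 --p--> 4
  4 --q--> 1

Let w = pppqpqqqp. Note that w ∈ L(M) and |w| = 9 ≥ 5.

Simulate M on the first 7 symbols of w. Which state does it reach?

1

State sequence: 0 -p-> 3 -p-> 1 -p-> 3 -q-> 0 -p-> 3 -q-> 0 -q-> 1

After reading 7 characters, M is in state 1.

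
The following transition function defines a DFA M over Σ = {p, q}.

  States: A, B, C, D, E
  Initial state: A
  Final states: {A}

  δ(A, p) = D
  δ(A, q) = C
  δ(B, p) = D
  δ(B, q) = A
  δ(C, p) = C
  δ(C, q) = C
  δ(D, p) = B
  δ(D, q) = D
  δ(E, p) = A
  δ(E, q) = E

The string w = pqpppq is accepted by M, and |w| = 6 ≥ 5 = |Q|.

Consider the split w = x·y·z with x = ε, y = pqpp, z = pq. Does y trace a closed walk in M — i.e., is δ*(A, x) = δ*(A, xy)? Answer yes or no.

State sequence: A -p-> D -q-> D -p-> B -p-> D

After x (step 0): A. After xy (step 4): D.
They differ (A ≠ D), so y is not a cycle from the state after x; this split is not the one the pumping-lemma construction produces, and pumping y need not keep the string in L(M).

no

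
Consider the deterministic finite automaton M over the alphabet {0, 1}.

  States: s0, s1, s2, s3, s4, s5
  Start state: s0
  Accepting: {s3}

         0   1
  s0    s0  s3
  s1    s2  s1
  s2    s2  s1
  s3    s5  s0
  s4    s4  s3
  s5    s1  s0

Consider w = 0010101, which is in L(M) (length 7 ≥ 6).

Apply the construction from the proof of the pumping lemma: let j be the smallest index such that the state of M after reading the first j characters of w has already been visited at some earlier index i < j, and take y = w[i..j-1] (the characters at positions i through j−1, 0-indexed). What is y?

Run of M on w = 0 0 1 0 1 0 1:
  step 0: s0  (start)
  step 1: s0  (read 0: s0→s0)   ← first repeat (s0 seen earlier)
  step 2: s0  (read 0: s0→s0)
  step 3: s3  (read 1: s0→s3)
  step 4: s5  (read 0: s3→s5)
  step 5: s0  (read 1: s5→s0)
  step 6: s0  (read 0: s0→s0)
  step 7: s3  (read 1: s0→s3)

So i = 0, j = 1, giving x = w[0:0] = ε, y = w[0:1] = 0, z = w[1:7] = 010101.
Check: |xy| = 1 ≤ 6 and |y| = 1 ≥ 1. Reading y takes M from s0 back to s0, so every xyⁱz is accepted.

0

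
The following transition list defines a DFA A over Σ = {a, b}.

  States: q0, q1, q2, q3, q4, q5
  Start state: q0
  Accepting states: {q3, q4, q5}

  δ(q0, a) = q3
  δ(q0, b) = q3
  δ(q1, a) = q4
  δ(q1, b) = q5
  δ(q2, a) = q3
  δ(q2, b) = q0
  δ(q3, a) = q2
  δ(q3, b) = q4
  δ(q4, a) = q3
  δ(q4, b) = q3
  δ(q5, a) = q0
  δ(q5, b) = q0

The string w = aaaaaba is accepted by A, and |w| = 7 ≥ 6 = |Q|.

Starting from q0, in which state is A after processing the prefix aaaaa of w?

Run of A on the first 5 characters of w = a a a a a:
  step 0: q0  (start)
  step 1: q3  (read a: q0→q3)
  step 2: q2  (read a: q3→q2)
  step 3: q3  (read a: q2→q3)
  step 4: q2  (read a: q3→q2)
  step 5: q3  (read a: q2→q3)

After reading 5 characters, A is in state q3.
(This kind of state-tracing is the core of the pumping-lemma construction: with 6 states, pigeonhole forces a repeat within the first 6 steps.)

q3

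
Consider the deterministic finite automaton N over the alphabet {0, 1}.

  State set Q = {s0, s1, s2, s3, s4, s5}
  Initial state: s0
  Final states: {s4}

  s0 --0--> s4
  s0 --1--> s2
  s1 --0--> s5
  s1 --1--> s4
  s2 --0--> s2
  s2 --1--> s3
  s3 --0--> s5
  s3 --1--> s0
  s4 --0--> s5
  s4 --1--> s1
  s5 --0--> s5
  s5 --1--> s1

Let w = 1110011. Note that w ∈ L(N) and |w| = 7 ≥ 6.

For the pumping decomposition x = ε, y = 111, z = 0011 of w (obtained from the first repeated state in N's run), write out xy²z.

1111110011

xy^2z = ε·111·111·0011 = 1111110011.
Reading y = 111 takes N from s0 back to s0, so after x·y·y the machine is still in s0, and z then leads to the accepting state s4. Hence 1111110011 ∈ L(N).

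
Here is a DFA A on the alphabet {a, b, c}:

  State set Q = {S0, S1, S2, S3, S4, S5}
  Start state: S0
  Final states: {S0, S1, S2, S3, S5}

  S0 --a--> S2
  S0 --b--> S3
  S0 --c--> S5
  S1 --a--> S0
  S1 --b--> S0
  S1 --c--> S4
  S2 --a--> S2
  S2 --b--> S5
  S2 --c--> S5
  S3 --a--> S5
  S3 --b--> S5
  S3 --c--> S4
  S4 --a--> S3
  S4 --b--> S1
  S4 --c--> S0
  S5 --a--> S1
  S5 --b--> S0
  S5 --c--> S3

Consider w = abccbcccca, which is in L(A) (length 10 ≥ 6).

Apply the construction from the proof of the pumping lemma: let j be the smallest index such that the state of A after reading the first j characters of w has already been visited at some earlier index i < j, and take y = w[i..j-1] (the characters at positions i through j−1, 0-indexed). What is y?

Run of A on w = a b c c b c c c c a:
  step 0: S0  (start)
  step 1: S2  (read a: S0→S2)
  step 2: S5  (read b: S2→S5)
  step 3: S3  (read c: S5→S3)
  step 4: S4  (read c: S3→S4)
  step 5: S1  (read b: S4→S1)
  step 6: S4  (read c: S1→S4)   ← first repeat (S4 seen earlier)
  step 7: S0  (read c: S4→S0)
  step 8: S5  (read c: S0→S5)
  step 9: S3  (read c: S5→S3)
  step 10: S5  (read a: S3→S5)

So i = 4, j = 6, giving x = w[0:4] = abcc, y = w[4:6] = bc, z = w[6:10] = ccca.
Check: |xy| = 6 ≤ 6 and |y| = 2 ≥ 1. Reading y takes A from S4 back to S4, so every xyⁱz is accepted.

bc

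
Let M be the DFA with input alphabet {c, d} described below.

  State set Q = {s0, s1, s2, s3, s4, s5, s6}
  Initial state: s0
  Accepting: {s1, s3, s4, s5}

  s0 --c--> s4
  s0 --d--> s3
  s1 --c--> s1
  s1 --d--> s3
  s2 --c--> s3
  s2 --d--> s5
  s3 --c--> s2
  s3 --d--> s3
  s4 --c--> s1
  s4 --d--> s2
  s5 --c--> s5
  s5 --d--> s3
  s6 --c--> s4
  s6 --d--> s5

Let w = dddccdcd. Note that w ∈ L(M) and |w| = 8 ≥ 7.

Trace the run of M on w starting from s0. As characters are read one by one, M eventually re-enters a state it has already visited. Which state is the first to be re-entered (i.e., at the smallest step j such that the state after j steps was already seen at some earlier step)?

s3

Run of M on w = d d d c c d c d:
  step 0: s0  (start)
  step 1: s3  (read d: s0→s3)
  step 2: s3  (read d: s3→s3)   ← first repeat (s3 seen earlier)
  step 3: s3  (read d: s3→s3)
  step 4: s2  (read c: s3→s2)
  step 5: s3  (read c: s2→s3)
  step 6: s3  (read d: s3→s3)
  step 7: s2  (read c: s3→s2)
  step 8: s5  (read d: s2→s5)

The earliest repeat is at step j = 2: M is in s3, which it already visited at step i = 1.
The DFA has 7 states, so the proof of the pumping lemma guarantees a repeated state among the first 7+1 visited; the segment between the two visits is the pumpable y.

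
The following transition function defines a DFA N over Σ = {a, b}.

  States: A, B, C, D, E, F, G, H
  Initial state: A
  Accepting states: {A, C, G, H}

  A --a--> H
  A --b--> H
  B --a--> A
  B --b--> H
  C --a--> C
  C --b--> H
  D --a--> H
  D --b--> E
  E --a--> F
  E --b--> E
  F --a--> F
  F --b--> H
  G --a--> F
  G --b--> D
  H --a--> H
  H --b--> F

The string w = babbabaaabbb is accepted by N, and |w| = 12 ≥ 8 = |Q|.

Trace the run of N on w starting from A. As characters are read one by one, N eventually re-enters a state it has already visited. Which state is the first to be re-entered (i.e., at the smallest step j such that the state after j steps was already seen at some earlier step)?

State sequence: A -b-> H -a-> H -b-> F -b-> H -a-> H -b-> F -a-> F -a-> F -a-> F -b-> H -b-> F -b-> H
First repeat at step 2: H was already visited.

The earliest repeat is at step j = 2: N is in H, which it already visited at step i = 1.
Pumping length from the standard proof: p = 8 (the number of states). The repeated state found above gives |xy| = j ≤ 8 and |y| = j − i ≥ 1.

H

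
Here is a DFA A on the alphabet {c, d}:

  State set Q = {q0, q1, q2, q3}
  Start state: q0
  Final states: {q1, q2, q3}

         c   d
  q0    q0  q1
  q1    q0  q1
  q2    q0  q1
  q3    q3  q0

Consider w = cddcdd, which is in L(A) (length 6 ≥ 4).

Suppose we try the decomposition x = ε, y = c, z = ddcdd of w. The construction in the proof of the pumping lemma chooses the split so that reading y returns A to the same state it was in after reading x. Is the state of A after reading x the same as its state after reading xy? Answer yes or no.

State sequence: q0 -c-> q0

After x (step 0): q0. After xy (step 1): q0.
They match, so y = c drives A around a cycle from q0 back to itself; pumping y any number of times keeps A in q0 before reading z, and xyⁱz ∈ L(A) for every i ≥ 0.

yes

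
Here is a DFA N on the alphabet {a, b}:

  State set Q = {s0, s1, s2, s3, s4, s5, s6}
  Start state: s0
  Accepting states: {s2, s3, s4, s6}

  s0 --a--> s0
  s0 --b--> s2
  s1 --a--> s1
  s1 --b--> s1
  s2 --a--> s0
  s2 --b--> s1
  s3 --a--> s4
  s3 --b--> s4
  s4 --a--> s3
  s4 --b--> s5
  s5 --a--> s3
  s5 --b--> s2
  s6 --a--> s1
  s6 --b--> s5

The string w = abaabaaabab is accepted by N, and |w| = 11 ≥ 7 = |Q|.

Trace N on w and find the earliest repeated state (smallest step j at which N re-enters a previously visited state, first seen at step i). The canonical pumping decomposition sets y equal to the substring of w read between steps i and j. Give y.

a

State sequence: s0 -a-> s0 -b-> s2 -a-> s0 -a-> s0 -b-> s2 -a-> s0 -a-> s0 -a-> s0 -b-> s2 -a-> s0 -b-> s2
First repeat at step 1: s0 was already visited.

So i = 0, j = 1, giving x = w[0:0] = ε, y = w[0:1] = a, z = w[1:11] = baabaaabab.
Check: |xy| = 1 ≤ 7 and |y| = 1 ≥ 1. Reading y takes N from s0 back to s0, so every xyⁱz is accepted.
Since N has 7 states, any run of length ≥ 7 visits 7+1 states, so by pigeonhole some state repeats within the first 7 steps — that repeat gives the pumpable loop.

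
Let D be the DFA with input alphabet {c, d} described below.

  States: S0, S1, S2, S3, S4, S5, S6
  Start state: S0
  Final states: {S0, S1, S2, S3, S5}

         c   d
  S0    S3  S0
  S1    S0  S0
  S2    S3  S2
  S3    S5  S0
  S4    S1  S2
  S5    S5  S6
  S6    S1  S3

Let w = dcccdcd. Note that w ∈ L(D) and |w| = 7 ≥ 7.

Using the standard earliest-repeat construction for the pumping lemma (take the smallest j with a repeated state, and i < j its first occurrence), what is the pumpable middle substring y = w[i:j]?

State sequence: S0 -d-> S0 -c-> S3 -c-> S5 -c-> S5 -d-> S6 -c-> S1 -d-> S0
First repeat at step 1: S0 was already visited.

So i = 0, j = 1, giving x = w[0:0] = ε, y = w[0:1] = d, z = w[1:7] = cccdcd.
Check: |xy| = 1 ≤ 7 and |y| = 1 ≥ 1. Reading y takes D from S0 back to S0, so every xyⁱz is accepted.
With |Q| = 7, pigeonhole forces a state repeat no later than step 7; the substring read between the first and second visits to that state can be pumped.

d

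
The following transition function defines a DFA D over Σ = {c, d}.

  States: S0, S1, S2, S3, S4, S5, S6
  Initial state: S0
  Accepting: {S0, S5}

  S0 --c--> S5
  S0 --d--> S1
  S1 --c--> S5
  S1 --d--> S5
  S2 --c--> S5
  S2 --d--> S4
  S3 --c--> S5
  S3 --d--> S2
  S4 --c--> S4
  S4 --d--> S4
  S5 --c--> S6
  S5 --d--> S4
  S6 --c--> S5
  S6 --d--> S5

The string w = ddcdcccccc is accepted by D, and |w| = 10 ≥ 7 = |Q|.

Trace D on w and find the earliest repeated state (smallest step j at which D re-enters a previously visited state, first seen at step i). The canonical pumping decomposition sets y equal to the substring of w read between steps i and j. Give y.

cd

Run of D on w = d d c d c c c c c c:
  step 0: S0  (start)
  step 1: S1  (read d: S0→S1)
  step 2: S5  (read d: S1→S5)
  step 3: S6  (read c: S5→S6)
  step 4: S5  (read d: S6→S5)   ← first repeat (S5 seen earlier)
  step 5: S6  (read c: S5→S6)
  step 6: S5  (read c: S6→S5)
  step 7: S6  (read c: S5→S6)
  step 8: S5  (read c: S6→S5)
  step 9: S6  (read c: S5→S6)
  step 10: S5  (read c: S6→S5)

So i = 2, j = 4, giving x = w[0:2] = dd, y = w[2:4] = cd, z = w[4:10] = cccccc.
Check: |xy| = 4 ≤ 7 and |y| = 2 ≥ 1. Reading y takes D from S5 back to S5, so every xyⁱz is accepted.
Pumping length from the standard proof: p = 7 (the number of states). The repeated state found above gives |xy| = j ≤ 7 and |y| = j − i ≥ 1.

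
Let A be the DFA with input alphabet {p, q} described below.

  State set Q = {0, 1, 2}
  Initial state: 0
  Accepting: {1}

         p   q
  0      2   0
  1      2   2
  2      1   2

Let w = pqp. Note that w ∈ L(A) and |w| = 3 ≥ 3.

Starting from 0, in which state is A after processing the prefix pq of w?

2

State sequence: 0 -p-> 2 -q-> 2

After reading 2 characters, A is in state 2.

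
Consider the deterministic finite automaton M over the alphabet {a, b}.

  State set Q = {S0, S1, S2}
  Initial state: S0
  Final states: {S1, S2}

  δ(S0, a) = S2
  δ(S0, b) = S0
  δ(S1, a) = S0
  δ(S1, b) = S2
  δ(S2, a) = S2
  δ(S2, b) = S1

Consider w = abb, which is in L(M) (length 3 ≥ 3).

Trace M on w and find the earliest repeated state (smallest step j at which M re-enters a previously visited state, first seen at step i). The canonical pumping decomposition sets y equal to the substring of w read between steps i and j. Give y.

bb

Run of M on w = a b b:
  step 0: S0  (start)
  step 1: S2  (read a: S0→S2)
  step 2: S1  (read b: S2→S1)
  step 3: S2  (read b: S1→S2)   ← first repeat (S2 seen earlier)

So i = 1, j = 3, giving x = w[0:1] = a, y = w[1:3] = bb, z = w[3:3] = ε.
Check: |xy| = 3 ≤ 3 and |y| = 2 ≥ 1. Reading y takes M from S2 back to S2, so every xyⁱz is accepted.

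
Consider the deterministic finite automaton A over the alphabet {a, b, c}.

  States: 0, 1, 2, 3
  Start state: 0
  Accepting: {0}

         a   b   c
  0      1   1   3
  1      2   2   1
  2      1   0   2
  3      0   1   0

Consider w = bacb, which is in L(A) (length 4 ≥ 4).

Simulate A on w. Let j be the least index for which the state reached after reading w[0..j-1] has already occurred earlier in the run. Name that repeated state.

State sequence: 0 -b-> 1 -a-> 2 -c-> 2 -b-> 0
First repeat at step 3: 2 was already visited.

The earliest repeat is at step j = 3: A is in 2, which it already visited at step i = 2.
The DFA has 4 states, so the proof of the pumping lemma guarantees a repeated state among the first 4+1 visited; the segment between the two visits is the pumpable y.

2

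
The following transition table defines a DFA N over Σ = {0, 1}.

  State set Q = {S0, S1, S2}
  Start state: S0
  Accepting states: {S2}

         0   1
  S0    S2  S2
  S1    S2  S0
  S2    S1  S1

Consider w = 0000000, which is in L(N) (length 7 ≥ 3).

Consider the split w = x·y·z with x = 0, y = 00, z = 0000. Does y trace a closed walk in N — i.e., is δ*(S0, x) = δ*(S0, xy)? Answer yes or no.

yes

State sequence: S0 -0-> S2 -0-> S1 -0-> S2

After x (step 1): S2. After xy (step 3): S2.
They match, so y = 00 drives N around a cycle from S2 back to itself; pumping y any number of times keeps N in S2 before reading z, and xyⁱz ∈ L(N) for every i ≥ 0.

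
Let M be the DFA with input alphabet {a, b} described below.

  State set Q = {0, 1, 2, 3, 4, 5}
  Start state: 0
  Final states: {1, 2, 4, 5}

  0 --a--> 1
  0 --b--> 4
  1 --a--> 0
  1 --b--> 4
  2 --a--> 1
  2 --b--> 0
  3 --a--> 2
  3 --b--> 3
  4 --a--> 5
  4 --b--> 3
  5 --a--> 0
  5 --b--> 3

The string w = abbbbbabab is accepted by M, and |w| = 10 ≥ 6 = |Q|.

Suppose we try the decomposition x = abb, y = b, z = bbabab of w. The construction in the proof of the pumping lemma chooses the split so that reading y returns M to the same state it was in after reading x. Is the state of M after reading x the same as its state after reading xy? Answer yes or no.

yes

Run of M on the first 4 characters of w = a b b b:
  step 0: 0  (start)
  step 1: 1  (read a: 0→1)
  step 2: 4  (read b: 1→4)
  step 3: 3  (read b: 4→3)
  step 4: 3  (read b: 3→3)

After x (step 3): 3. After xy (step 4): 3.
They match, so y = b drives M around a cycle from 3 back to itself; pumping y any number of times keeps M in 3 before reading z, and xyⁱz ∈ L(M) for every i ≥ 0.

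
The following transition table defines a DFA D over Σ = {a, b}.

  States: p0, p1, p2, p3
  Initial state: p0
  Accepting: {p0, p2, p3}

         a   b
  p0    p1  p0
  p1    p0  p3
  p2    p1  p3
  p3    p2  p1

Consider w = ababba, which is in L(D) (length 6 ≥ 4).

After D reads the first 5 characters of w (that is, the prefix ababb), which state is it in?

State sequence: p0 -a-> p1 -b-> p3 -a-> p2 -b-> p3 -b-> p1

After reading 5 characters, D is in state p1.

p1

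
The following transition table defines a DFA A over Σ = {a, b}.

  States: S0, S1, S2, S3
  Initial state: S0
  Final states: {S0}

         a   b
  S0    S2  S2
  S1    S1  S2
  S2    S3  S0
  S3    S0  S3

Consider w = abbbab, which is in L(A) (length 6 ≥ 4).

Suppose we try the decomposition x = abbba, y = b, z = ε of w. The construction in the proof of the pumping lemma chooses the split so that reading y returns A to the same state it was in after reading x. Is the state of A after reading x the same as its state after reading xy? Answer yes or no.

no

Run of A on the first 6 characters of w = a b b b a b:
  step 0: S0  (start)
  step 1: S2  (read a: S0→S2)
  step 2: S0  (read b: S2→S0)
  step 3: S2  (read b: S0→S2)
  step 4: S0  (read b: S2→S0)
  step 5: S2  (read a: S0→S2)
  step 6: S0  (read b: S2→S0)

After x (step 5): S2. After xy (step 6): S0.
They differ (S2 ≠ S0), so y is not a cycle from the state after x; this split is not the one the pumping-lemma construction produces, and pumping y need not keep the string in L(A).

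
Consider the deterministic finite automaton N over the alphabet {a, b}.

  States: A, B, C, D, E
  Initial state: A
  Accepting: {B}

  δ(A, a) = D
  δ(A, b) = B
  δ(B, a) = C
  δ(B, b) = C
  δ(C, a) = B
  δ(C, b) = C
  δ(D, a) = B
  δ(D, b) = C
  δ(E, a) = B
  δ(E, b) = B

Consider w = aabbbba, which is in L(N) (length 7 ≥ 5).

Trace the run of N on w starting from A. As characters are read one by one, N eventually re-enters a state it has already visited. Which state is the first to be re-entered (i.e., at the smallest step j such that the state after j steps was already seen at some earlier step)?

State sequence: A -a-> D -a-> B -b-> C -b-> C -b-> C -b-> C -a-> B
First repeat at step 4: C was already visited.

The earliest repeat is at step j = 4: N is in C, which it already visited at step i = 3.
The DFA has 5 states, so the proof of the pumping lemma guarantees a repeated state among the first 5+1 visited; the segment between the two visits is the pumpable y.

C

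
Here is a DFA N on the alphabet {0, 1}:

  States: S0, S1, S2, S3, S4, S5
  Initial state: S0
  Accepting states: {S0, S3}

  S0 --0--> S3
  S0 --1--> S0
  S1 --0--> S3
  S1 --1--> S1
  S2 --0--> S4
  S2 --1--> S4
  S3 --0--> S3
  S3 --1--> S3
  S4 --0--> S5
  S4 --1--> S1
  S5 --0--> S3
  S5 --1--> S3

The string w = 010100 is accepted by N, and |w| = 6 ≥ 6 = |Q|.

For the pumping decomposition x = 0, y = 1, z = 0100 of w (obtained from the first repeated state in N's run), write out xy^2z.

0110100

xy^2z = 0·1·1·0100 = 0110100.
Reading y = 1 takes N from S3 back to S3, so after x·y·y the machine is still in S3, and z then leads to the accepting state S3. Hence 0110100 ∈ L(N).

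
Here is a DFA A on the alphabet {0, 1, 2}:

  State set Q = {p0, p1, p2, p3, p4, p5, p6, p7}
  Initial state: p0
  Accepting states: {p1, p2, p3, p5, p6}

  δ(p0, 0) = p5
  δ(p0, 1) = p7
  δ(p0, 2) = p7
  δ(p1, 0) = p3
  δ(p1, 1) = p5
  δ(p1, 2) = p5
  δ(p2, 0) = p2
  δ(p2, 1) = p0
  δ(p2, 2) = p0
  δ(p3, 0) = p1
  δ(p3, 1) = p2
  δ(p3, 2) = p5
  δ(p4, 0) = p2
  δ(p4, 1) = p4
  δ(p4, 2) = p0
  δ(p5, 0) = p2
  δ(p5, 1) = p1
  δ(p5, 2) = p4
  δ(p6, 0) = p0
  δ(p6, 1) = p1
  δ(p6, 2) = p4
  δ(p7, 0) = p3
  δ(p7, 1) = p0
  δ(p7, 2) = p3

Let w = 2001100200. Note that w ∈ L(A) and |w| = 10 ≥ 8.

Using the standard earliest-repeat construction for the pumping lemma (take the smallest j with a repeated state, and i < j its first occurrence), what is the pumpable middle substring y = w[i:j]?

11

Run of A on w = 2 0 0 1 1 0 0 2 0 0:
  step 0: p0  (start)
  step 1: p7  (read 2: p0→p7)
  step 2: p3  (read 0: p7→p3)
  step 3: p1  (read 0: p3→p1)
  step 4: p5  (read 1: p1→p5)
  step 5: p1  (read 1: p5→p1)   ← first repeat (p1 seen earlier)
  step 6: p3  (read 0: p1→p3)
  step 7: p1  (read 0: p3→p1)
  step 8: p5  (read 2: p1→p5)
  step 9: p2  (read 0: p5→p2)
  step 10: p2  (read 0: p2→p2)

So i = 3, j = 5, giving x = w[0:3] = 200, y = w[3:5] = 11, z = w[5:10] = 00200.
Check: |xy| = 5 ≤ 8 and |y| = 2 ≥ 1. Reading y takes A from p1 back to p1, so every xyⁱz is accepted.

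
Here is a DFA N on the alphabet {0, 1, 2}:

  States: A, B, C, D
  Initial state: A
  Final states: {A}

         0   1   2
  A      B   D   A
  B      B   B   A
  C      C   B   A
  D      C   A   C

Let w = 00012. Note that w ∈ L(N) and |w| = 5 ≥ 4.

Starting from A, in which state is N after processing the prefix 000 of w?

B

Run of N on the first 3 characters of w = 0 0 0:
  step 0: A  (start)
  step 1: B  (read 0: A→B)
  step 2: B  (read 0: B→B)
  step 3: B  (read 0: B→B)

After reading 3 characters, N is in state B.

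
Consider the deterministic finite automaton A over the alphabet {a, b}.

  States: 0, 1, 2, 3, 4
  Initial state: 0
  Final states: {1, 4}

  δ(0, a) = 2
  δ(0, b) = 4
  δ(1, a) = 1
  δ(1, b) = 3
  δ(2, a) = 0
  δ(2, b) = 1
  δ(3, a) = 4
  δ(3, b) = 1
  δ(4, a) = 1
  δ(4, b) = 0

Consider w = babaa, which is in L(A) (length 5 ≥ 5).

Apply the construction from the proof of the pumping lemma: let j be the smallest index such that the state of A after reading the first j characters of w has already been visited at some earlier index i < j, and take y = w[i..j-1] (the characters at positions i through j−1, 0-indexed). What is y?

aba

Run of A on w = b a b a a:
  step 0: 0  (start)
  step 1: 4  (read b: 0→4)
  step 2: 1  (read a: 4→1)
  step 3: 3  (read b: 1→3)
  step 4: 4  (read a: 3→4)   ← first repeat (4 seen earlier)
  step 5: 1  (read a: 4→1)

So i = 1, j = 4, giving x = w[0:1] = b, y = w[1:4] = aba, z = w[4:5] = a.
Check: |xy| = 4 ≤ 5 and |y| = 3 ≥ 1. Reading y takes A from 4 back to 4, so every xyⁱz is accepted.
The DFA has 5 states, so the proof of the pumping lemma guarantees a repeated state among the first 5+1 visited; the segment between the two visits is the pumpable y.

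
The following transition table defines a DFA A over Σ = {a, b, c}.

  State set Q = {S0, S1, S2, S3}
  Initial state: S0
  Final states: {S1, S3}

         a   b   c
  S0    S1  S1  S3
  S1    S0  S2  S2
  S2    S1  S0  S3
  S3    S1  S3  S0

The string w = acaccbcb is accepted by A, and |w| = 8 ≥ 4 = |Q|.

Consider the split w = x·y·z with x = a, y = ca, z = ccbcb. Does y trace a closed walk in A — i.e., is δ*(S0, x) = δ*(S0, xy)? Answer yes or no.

State sequence: S0 -a-> S1 -c-> S2 -a-> S1

After x (step 1): S1. After xy (step 3): S1.
They match, so y = ca drives A around a cycle from S1 back to itself; pumping y any number of times keeps A in S1 before reading z, and xyⁱz ∈ L(A) for every i ≥ 0.

yes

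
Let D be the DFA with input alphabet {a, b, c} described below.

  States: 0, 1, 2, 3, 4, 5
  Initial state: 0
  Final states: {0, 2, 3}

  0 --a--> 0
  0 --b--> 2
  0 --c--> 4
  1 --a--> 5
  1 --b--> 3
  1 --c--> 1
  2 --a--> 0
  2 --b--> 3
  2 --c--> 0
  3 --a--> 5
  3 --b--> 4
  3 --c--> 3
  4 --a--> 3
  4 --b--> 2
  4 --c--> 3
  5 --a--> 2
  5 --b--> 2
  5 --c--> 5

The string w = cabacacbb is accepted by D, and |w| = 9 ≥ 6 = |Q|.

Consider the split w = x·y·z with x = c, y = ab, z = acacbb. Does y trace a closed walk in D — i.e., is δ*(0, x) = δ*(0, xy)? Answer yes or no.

State sequence: 0 -c-> 4 -a-> 3 -b-> 4

After x (step 1): 4. After xy (step 3): 4.
They match, so y = ab drives D around a cycle from 4 back to itself; pumping y any number of times keeps D in 4 before reading z, and xyⁱz ∈ L(D) for every i ≥ 0.

yes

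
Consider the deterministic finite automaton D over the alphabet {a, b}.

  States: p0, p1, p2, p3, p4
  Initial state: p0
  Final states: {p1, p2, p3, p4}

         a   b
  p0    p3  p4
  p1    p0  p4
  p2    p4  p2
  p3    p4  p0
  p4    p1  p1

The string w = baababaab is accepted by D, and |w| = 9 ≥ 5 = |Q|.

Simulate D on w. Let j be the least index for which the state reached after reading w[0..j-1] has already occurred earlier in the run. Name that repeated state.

p0

State sequence: p0 -b-> p4 -a-> p1 -a-> p0 -b-> p4 -a-> p1 -b-> p4 -a-> p1 -a-> p0 -b-> p4
First repeat at step 3: p0 was already visited.

The earliest repeat is at step j = 3: D is in p0, which it already visited at step i = 0.
Since D has 5 states, any run of length ≥ 5 visits 5+1 states, so by pigeonhole some state repeats within the first 5 steps — that repeat gives the pumpable loop.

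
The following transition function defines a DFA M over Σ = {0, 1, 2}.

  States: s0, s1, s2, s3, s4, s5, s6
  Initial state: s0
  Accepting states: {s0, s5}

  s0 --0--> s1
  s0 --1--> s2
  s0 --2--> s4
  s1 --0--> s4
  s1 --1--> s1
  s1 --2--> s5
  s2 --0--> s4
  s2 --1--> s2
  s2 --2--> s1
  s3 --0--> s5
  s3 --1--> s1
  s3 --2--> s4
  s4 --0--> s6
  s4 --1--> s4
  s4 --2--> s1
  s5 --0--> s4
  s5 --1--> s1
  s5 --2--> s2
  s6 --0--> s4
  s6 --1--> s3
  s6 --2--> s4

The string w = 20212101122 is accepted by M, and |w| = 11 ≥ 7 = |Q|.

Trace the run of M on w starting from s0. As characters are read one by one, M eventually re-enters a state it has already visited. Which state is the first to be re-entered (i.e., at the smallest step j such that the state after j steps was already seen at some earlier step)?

s4

State sequence: s0 -2-> s4 -0-> s6 -2-> s4 -1-> s4 -2-> s1 -1-> s1 -0-> s4 -1-> s4 -1-> s4 -2-> s1 -2-> s5
First repeat at step 3: s4 was already visited.

The earliest repeat is at step j = 3: M is in s4, which it already visited at step i = 1.
With |Q| = 7, pigeonhole forces a state repeat no later than step 7; the substring read between the first and second visits to that state can be pumped.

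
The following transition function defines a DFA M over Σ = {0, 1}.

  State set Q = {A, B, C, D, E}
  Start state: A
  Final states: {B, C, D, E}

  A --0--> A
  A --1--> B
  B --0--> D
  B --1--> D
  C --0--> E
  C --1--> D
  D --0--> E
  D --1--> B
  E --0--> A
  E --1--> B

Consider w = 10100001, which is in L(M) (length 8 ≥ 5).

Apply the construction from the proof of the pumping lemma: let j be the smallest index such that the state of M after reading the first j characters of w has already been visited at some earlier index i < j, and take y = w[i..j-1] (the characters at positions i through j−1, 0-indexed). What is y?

01

Run of M on w = 1 0 1 0 0 0 0 1:
  step 0: A  (start)
  step 1: B  (read 1: A→B)
  step 2: D  (read 0: B→D)
  step 3: B  (read 1: D→B)   ← first repeat (B seen earlier)
  step 4: D  (read 0: B→D)
  step 5: E  (read 0: D→E)
  step 6: A  (read 0: E→A)
  step 7: A  (read 0: A→A)
  step 8: B  (read 1: A→B)

So i = 1, j = 3, giving x = w[0:1] = 1, y = w[1:3] = 01, z = w[3:8] = 00001.
Check: |xy| = 3 ≤ 5 and |y| = 2 ≥ 1. Reading y takes M from B back to B, so every xyⁱz is accepted.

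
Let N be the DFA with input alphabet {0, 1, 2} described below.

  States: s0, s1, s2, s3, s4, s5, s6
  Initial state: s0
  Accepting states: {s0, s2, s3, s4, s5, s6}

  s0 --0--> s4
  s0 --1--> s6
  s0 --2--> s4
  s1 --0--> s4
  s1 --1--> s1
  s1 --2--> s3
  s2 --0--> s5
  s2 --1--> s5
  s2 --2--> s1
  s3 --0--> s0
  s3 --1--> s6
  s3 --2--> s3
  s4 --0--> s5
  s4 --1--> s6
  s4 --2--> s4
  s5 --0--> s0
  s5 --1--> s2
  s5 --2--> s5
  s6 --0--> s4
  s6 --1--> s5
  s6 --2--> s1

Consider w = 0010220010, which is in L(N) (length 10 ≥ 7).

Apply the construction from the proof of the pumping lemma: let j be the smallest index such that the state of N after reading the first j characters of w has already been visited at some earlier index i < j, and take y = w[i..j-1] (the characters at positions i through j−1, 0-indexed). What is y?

10

Run of N on w = 0 0 1 0 2 2 0 0 1 0:
  step 0: s0  (start)
  step 1: s4  (read 0: s0→s4)
  step 2: s5  (read 0: s4→s5)
  step 3: s2  (read 1: s5→s2)
  step 4: s5  (read 0: s2→s5)   ← first repeat (s5 seen earlier)
  step 5: s5  (read 2: s5→s5)
  step 6: s5  (read 2: s5→s5)
  step 7: s0  (read 0: s5→s0)
  step 8: s4  (read 0: s0→s4)
  step 9: s6  (read 1: s4→s6)
  step 10: s4  (read 0: s6→s4)

So i = 2, j = 4, giving x = w[0:2] = 00, y = w[2:4] = 10, z = w[4:10] = 220010.
Check: |xy| = 4 ≤ 7 and |y| = 2 ≥ 1. Reading y takes N from s5 back to s5, so every xyⁱz is accepted.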